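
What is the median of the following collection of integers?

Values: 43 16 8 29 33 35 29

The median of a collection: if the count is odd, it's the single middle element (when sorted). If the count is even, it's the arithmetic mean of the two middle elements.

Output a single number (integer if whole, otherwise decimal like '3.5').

Step 1: insert 43 -> lo=[43] (size 1, max 43) hi=[] (size 0) -> median=43
Step 2: insert 16 -> lo=[16] (size 1, max 16) hi=[43] (size 1, min 43) -> median=29.5
Step 3: insert 8 -> lo=[8, 16] (size 2, max 16) hi=[43] (size 1, min 43) -> median=16
Step 4: insert 29 -> lo=[8, 16] (size 2, max 16) hi=[29, 43] (size 2, min 29) -> median=22.5
Step 5: insert 33 -> lo=[8, 16, 29] (size 3, max 29) hi=[33, 43] (size 2, min 33) -> median=29
Step 6: insert 35 -> lo=[8, 16, 29] (size 3, max 29) hi=[33, 35, 43] (size 3, min 33) -> median=31
Step 7: insert 29 -> lo=[8, 16, 29, 29] (size 4, max 29) hi=[33, 35, 43] (size 3, min 33) -> median=29

Answer: 29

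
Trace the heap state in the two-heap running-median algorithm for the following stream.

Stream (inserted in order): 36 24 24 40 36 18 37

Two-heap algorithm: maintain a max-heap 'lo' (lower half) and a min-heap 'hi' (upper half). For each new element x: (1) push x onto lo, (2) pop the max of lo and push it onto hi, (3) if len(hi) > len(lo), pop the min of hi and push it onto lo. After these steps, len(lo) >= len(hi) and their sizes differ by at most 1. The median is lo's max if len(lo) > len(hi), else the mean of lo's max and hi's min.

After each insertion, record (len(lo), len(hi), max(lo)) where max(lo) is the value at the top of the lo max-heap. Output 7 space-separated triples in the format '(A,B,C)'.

Answer: (1,0,36) (1,1,24) (2,1,24) (2,2,24) (3,2,36) (3,3,24) (4,3,36)

Derivation:
Step 1: insert 36 -> lo=[36] hi=[] -> (len(lo)=1, len(hi)=0, max(lo)=36)
Step 2: insert 24 -> lo=[24] hi=[36] -> (len(lo)=1, len(hi)=1, max(lo)=24)
Step 3: insert 24 -> lo=[24, 24] hi=[36] -> (len(lo)=2, len(hi)=1, max(lo)=24)
Step 4: insert 40 -> lo=[24, 24] hi=[36, 40] -> (len(lo)=2, len(hi)=2, max(lo)=24)
Step 5: insert 36 -> lo=[24, 24, 36] hi=[36, 40] -> (len(lo)=3, len(hi)=2, max(lo)=36)
Step 6: insert 18 -> lo=[18, 24, 24] hi=[36, 36, 40] -> (len(lo)=3, len(hi)=3, max(lo)=24)
Step 7: insert 37 -> lo=[18, 24, 24, 36] hi=[36, 37, 40] -> (len(lo)=4, len(hi)=3, max(lo)=36)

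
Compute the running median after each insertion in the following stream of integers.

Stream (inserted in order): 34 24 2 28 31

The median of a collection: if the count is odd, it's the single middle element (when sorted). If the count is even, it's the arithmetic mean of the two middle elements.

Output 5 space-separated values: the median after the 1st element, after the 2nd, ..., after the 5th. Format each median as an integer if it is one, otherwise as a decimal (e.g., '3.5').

Step 1: insert 34 -> lo=[34] (size 1, max 34) hi=[] (size 0) -> median=34
Step 2: insert 24 -> lo=[24] (size 1, max 24) hi=[34] (size 1, min 34) -> median=29
Step 3: insert 2 -> lo=[2, 24] (size 2, max 24) hi=[34] (size 1, min 34) -> median=24
Step 4: insert 28 -> lo=[2, 24] (size 2, max 24) hi=[28, 34] (size 2, min 28) -> median=26
Step 5: insert 31 -> lo=[2, 24, 28] (size 3, max 28) hi=[31, 34] (size 2, min 31) -> median=28

Answer: 34 29 24 26 28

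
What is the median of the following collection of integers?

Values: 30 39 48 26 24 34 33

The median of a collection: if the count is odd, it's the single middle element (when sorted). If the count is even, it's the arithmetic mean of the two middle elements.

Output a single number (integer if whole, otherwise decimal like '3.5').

Answer: 33

Derivation:
Step 1: insert 30 -> lo=[30] (size 1, max 30) hi=[] (size 0) -> median=30
Step 2: insert 39 -> lo=[30] (size 1, max 30) hi=[39] (size 1, min 39) -> median=34.5
Step 3: insert 48 -> lo=[30, 39] (size 2, max 39) hi=[48] (size 1, min 48) -> median=39
Step 4: insert 26 -> lo=[26, 30] (size 2, max 30) hi=[39, 48] (size 2, min 39) -> median=34.5
Step 5: insert 24 -> lo=[24, 26, 30] (size 3, max 30) hi=[39, 48] (size 2, min 39) -> median=30
Step 6: insert 34 -> lo=[24, 26, 30] (size 3, max 30) hi=[34, 39, 48] (size 3, min 34) -> median=32
Step 7: insert 33 -> lo=[24, 26, 30, 33] (size 4, max 33) hi=[34, 39, 48] (size 3, min 34) -> median=33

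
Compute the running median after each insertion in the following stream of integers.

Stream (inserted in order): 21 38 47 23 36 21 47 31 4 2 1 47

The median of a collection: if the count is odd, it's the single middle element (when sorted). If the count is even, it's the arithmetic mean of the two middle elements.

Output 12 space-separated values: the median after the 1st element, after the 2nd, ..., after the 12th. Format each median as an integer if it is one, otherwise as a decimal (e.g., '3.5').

Answer: 21 29.5 38 30.5 36 29.5 36 33.5 31 27 23 27

Derivation:
Step 1: insert 21 -> lo=[21] (size 1, max 21) hi=[] (size 0) -> median=21
Step 2: insert 38 -> lo=[21] (size 1, max 21) hi=[38] (size 1, min 38) -> median=29.5
Step 3: insert 47 -> lo=[21, 38] (size 2, max 38) hi=[47] (size 1, min 47) -> median=38
Step 4: insert 23 -> lo=[21, 23] (size 2, max 23) hi=[38, 47] (size 2, min 38) -> median=30.5
Step 5: insert 36 -> lo=[21, 23, 36] (size 3, max 36) hi=[38, 47] (size 2, min 38) -> median=36
Step 6: insert 21 -> lo=[21, 21, 23] (size 3, max 23) hi=[36, 38, 47] (size 3, min 36) -> median=29.5
Step 7: insert 47 -> lo=[21, 21, 23, 36] (size 4, max 36) hi=[38, 47, 47] (size 3, min 38) -> median=36
Step 8: insert 31 -> lo=[21, 21, 23, 31] (size 4, max 31) hi=[36, 38, 47, 47] (size 4, min 36) -> median=33.5
Step 9: insert 4 -> lo=[4, 21, 21, 23, 31] (size 5, max 31) hi=[36, 38, 47, 47] (size 4, min 36) -> median=31
Step 10: insert 2 -> lo=[2, 4, 21, 21, 23] (size 5, max 23) hi=[31, 36, 38, 47, 47] (size 5, min 31) -> median=27
Step 11: insert 1 -> lo=[1, 2, 4, 21, 21, 23] (size 6, max 23) hi=[31, 36, 38, 47, 47] (size 5, min 31) -> median=23
Step 12: insert 47 -> lo=[1, 2, 4, 21, 21, 23] (size 6, max 23) hi=[31, 36, 38, 47, 47, 47] (size 6, min 31) -> median=27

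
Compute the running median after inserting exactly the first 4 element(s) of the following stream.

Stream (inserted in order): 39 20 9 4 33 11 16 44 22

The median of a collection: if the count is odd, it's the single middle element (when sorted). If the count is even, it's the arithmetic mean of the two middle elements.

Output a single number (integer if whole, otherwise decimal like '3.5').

Step 1: insert 39 -> lo=[39] (size 1, max 39) hi=[] (size 0) -> median=39
Step 2: insert 20 -> lo=[20] (size 1, max 20) hi=[39] (size 1, min 39) -> median=29.5
Step 3: insert 9 -> lo=[9, 20] (size 2, max 20) hi=[39] (size 1, min 39) -> median=20
Step 4: insert 4 -> lo=[4, 9] (size 2, max 9) hi=[20, 39] (size 2, min 20) -> median=14.5

Answer: 14.5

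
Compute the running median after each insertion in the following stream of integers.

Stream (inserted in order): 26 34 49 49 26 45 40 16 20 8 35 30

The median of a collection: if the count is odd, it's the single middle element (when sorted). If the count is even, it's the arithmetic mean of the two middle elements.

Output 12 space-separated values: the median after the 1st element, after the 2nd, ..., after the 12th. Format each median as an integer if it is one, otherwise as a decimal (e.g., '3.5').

Answer: 26 30 34 41.5 34 39.5 40 37 34 30 34 32

Derivation:
Step 1: insert 26 -> lo=[26] (size 1, max 26) hi=[] (size 0) -> median=26
Step 2: insert 34 -> lo=[26] (size 1, max 26) hi=[34] (size 1, min 34) -> median=30
Step 3: insert 49 -> lo=[26, 34] (size 2, max 34) hi=[49] (size 1, min 49) -> median=34
Step 4: insert 49 -> lo=[26, 34] (size 2, max 34) hi=[49, 49] (size 2, min 49) -> median=41.5
Step 5: insert 26 -> lo=[26, 26, 34] (size 3, max 34) hi=[49, 49] (size 2, min 49) -> median=34
Step 6: insert 45 -> lo=[26, 26, 34] (size 3, max 34) hi=[45, 49, 49] (size 3, min 45) -> median=39.5
Step 7: insert 40 -> lo=[26, 26, 34, 40] (size 4, max 40) hi=[45, 49, 49] (size 3, min 45) -> median=40
Step 8: insert 16 -> lo=[16, 26, 26, 34] (size 4, max 34) hi=[40, 45, 49, 49] (size 4, min 40) -> median=37
Step 9: insert 20 -> lo=[16, 20, 26, 26, 34] (size 5, max 34) hi=[40, 45, 49, 49] (size 4, min 40) -> median=34
Step 10: insert 8 -> lo=[8, 16, 20, 26, 26] (size 5, max 26) hi=[34, 40, 45, 49, 49] (size 5, min 34) -> median=30
Step 11: insert 35 -> lo=[8, 16, 20, 26, 26, 34] (size 6, max 34) hi=[35, 40, 45, 49, 49] (size 5, min 35) -> median=34
Step 12: insert 30 -> lo=[8, 16, 20, 26, 26, 30] (size 6, max 30) hi=[34, 35, 40, 45, 49, 49] (size 6, min 34) -> median=32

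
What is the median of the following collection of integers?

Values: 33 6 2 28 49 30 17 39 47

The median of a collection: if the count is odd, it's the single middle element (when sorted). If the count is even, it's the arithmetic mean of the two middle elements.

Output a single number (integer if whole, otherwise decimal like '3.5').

Answer: 30

Derivation:
Step 1: insert 33 -> lo=[33] (size 1, max 33) hi=[] (size 0) -> median=33
Step 2: insert 6 -> lo=[6] (size 1, max 6) hi=[33] (size 1, min 33) -> median=19.5
Step 3: insert 2 -> lo=[2, 6] (size 2, max 6) hi=[33] (size 1, min 33) -> median=6
Step 4: insert 28 -> lo=[2, 6] (size 2, max 6) hi=[28, 33] (size 2, min 28) -> median=17
Step 5: insert 49 -> lo=[2, 6, 28] (size 3, max 28) hi=[33, 49] (size 2, min 33) -> median=28
Step 6: insert 30 -> lo=[2, 6, 28] (size 3, max 28) hi=[30, 33, 49] (size 3, min 30) -> median=29
Step 7: insert 17 -> lo=[2, 6, 17, 28] (size 4, max 28) hi=[30, 33, 49] (size 3, min 30) -> median=28
Step 8: insert 39 -> lo=[2, 6, 17, 28] (size 4, max 28) hi=[30, 33, 39, 49] (size 4, min 30) -> median=29
Step 9: insert 47 -> lo=[2, 6, 17, 28, 30] (size 5, max 30) hi=[33, 39, 47, 49] (size 4, min 33) -> median=30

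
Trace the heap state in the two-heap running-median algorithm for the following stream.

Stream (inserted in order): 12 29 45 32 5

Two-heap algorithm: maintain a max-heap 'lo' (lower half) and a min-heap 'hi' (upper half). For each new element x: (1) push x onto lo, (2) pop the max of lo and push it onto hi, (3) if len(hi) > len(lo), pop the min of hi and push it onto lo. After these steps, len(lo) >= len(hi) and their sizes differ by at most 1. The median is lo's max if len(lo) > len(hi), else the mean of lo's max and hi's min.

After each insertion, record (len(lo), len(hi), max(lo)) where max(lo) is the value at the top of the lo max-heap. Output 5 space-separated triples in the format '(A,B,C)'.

Answer: (1,0,12) (1,1,12) (2,1,29) (2,2,29) (3,2,29)

Derivation:
Step 1: insert 12 -> lo=[12] hi=[] -> (len(lo)=1, len(hi)=0, max(lo)=12)
Step 2: insert 29 -> lo=[12] hi=[29] -> (len(lo)=1, len(hi)=1, max(lo)=12)
Step 3: insert 45 -> lo=[12, 29] hi=[45] -> (len(lo)=2, len(hi)=1, max(lo)=29)
Step 4: insert 32 -> lo=[12, 29] hi=[32, 45] -> (len(lo)=2, len(hi)=2, max(lo)=29)
Step 5: insert 5 -> lo=[5, 12, 29] hi=[32, 45] -> (len(lo)=3, len(hi)=2, max(lo)=29)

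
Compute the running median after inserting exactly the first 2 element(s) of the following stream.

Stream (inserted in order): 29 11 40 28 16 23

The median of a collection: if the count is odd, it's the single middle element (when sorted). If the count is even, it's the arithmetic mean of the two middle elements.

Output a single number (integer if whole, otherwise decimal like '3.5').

Answer: 20

Derivation:
Step 1: insert 29 -> lo=[29] (size 1, max 29) hi=[] (size 0) -> median=29
Step 2: insert 11 -> lo=[11] (size 1, max 11) hi=[29] (size 1, min 29) -> median=20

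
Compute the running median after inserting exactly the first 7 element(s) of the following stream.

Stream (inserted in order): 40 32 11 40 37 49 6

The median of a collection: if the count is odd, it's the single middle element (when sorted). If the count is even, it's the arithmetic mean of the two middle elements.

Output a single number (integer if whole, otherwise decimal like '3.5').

Step 1: insert 40 -> lo=[40] (size 1, max 40) hi=[] (size 0) -> median=40
Step 2: insert 32 -> lo=[32] (size 1, max 32) hi=[40] (size 1, min 40) -> median=36
Step 3: insert 11 -> lo=[11, 32] (size 2, max 32) hi=[40] (size 1, min 40) -> median=32
Step 4: insert 40 -> lo=[11, 32] (size 2, max 32) hi=[40, 40] (size 2, min 40) -> median=36
Step 5: insert 37 -> lo=[11, 32, 37] (size 3, max 37) hi=[40, 40] (size 2, min 40) -> median=37
Step 6: insert 49 -> lo=[11, 32, 37] (size 3, max 37) hi=[40, 40, 49] (size 3, min 40) -> median=38.5
Step 7: insert 6 -> lo=[6, 11, 32, 37] (size 4, max 37) hi=[40, 40, 49] (size 3, min 40) -> median=37

Answer: 37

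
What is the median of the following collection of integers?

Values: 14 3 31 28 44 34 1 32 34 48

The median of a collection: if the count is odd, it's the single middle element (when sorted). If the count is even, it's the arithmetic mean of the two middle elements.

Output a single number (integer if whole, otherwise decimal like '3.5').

Step 1: insert 14 -> lo=[14] (size 1, max 14) hi=[] (size 0) -> median=14
Step 2: insert 3 -> lo=[3] (size 1, max 3) hi=[14] (size 1, min 14) -> median=8.5
Step 3: insert 31 -> lo=[3, 14] (size 2, max 14) hi=[31] (size 1, min 31) -> median=14
Step 4: insert 28 -> lo=[3, 14] (size 2, max 14) hi=[28, 31] (size 2, min 28) -> median=21
Step 5: insert 44 -> lo=[3, 14, 28] (size 3, max 28) hi=[31, 44] (size 2, min 31) -> median=28
Step 6: insert 34 -> lo=[3, 14, 28] (size 3, max 28) hi=[31, 34, 44] (size 3, min 31) -> median=29.5
Step 7: insert 1 -> lo=[1, 3, 14, 28] (size 4, max 28) hi=[31, 34, 44] (size 3, min 31) -> median=28
Step 8: insert 32 -> lo=[1, 3, 14, 28] (size 4, max 28) hi=[31, 32, 34, 44] (size 4, min 31) -> median=29.5
Step 9: insert 34 -> lo=[1, 3, 14, 28, 31] (size 5, max 31) hi=[32, 34, 34, 44] (size 4, min 32) -> median=31
Step 10: insert 48 -> lo=[1, 3, 14, 28, 31] (size 5, max 31) hi=[32, 34, 34, 44, 48] (size 5, min 32) -> median=31.5

Answer: 31.5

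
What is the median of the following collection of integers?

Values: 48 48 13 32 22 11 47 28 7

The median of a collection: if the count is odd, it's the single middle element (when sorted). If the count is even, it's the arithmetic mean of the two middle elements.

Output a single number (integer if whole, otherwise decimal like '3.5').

Answer: 28

Derivation:
Step 1: insert 48 -> lo=[48] (size 1, max 48) hi=[] (size 0) -> median=48
Step 2: insert 48 -> lo=[48] (size 1, max 48) hi=[48] (size 1, min 48) -> median=48
Step 3: insert 13 -> lo=[13, 48] (size 2, max 48) hi=[48] (size 1, min 48) -> median=48
Step 4: insert 32 -> lo=[13, 32] (size 2, max 32) hi=[48, 48] (size 2, min 48) -> median=40
Step 5: insert 22 -> lo=[13, 22, 32] (size 3, max 32) hi=[48, 48] (size 2, min 48) -> median=32
Step 6: insert 11 -> lo=[11, 13, 22] (size 3, max 22) hi=[32, 48, 48] (size 3, min 32) -> median=27
Step 7: insert 47 -> lo=[11, 13, 22, 32] (size 4, max 32) hi=[47, 48, 48] (size 3, min 47) -> median=32
Step 8: insert 28 -> lo=[11, 13, 22, 28] (size 4, max 28) hi=[32, 47, 48, 48] (size 4, min 32) -> median=30
Step 9: insert 7 -> lo=[7, 11, 13, 22, 28] (size 5, max 28) hi=[32, 47, 48, 48] (size 4, min 32) -> median=28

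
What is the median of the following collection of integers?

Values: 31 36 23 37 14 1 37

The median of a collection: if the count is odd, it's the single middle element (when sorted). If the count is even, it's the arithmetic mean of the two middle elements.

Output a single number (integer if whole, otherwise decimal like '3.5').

Answer: 31

Derivation:
Step 1: insert 31 -> lo=[31] (size 1, max 31) hi=[] (size 0) -> median=31
Step 2: insert 36 -> lo=[31] (size 1, max 31) hi=[36] (size 1, min 36) -> median=33.5
Step 3: insert 23 -> lo=[23, 31] (size 2, max 31) hi=[36] (size 1, min 36) -> median=31
Step 4: insert 37 -> lo=[23, 31] (size 2, max 31) hi=[36, 37] (size 2, min 36) -> median=33.5
Step 5: insert 14 -> lo=[14, 23, 31] (size 3, max 31) hi=[36, 37] (size 2, min 36) -> median=31
Step 6: insert 1 -> lo=[1, 14, 23] (size 3, max 23) hi=[31, 36, 37] (size 3, min 31) -> median=27
Step 7: insert 37 -> lo=[1, 14, 23, 31] (size 4, max 31) hi=[36, 37, 37] (size 3, min 36) -> median=31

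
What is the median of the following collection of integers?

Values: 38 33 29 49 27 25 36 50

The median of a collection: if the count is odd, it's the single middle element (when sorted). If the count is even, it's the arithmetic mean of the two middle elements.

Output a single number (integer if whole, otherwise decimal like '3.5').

Step 1: insert 38 -> lo=[38] (size 1, max 38) hi=[] (size 0) -> median=38
Step 2: insert 33 -> lo=[33] (size 1, max 33) hi=[38] (size 1, min 38) -> median=35.5
Step 3: insert 29 -> lo=[29, 33] (size 2, max 33) hi=[38] (size 1, min 38) -> median=33
Step 4: insert 49 -> lo=[29, 33] (size 2, max 33) hi=[38, 49] (size 2, min 38) -> median=35.5
Step 5: insert 27 -> lo=[27, 29, 33] (size 3, max 33) hi=[38, 49] (size 2, min 38) -> median=33
Step 6: insert 25 -> lo=[25, 27, 29] (size 3, max 29) hi=[33, 38, 49] (size 3, min 33) -> median=31
Step 7: insert 36 -> lo=[25, 27, 29, 33] (size 4, max 33) hi=[36, 38, 49] (size 3, min 36) -> median=33
Step 8: insert 50 -> lo=[25, 27, 29, 33] (size 4, max 33) hi=[36, 38, 49, 50] (size 4, min 36) -> median=34.5

Answer: 34.5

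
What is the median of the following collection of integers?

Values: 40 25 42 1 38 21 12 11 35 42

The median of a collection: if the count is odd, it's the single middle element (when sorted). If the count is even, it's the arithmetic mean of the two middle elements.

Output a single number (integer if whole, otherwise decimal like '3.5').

Answer: 30

Derivation:
Step 1: insert 40 -> lo=[40] (size 1, max 40) hi=[] (size 0) -> median=40
Step 2: insert 25 -> lo=[25] (size 1, max 25) hi=[40] (size 1, min 40) -> median=32.5
Step 3: insert 42 -> lo=[25, 40] (size 2, max 40) hi=[42] (size 1, min 42) -> median=40
Step 4: insert 1 -> lo=[1, 25] (size 2, max 25) hi=[40, 42] (size 2, min 40) -> median=32.5
Step 5: insert 38 -> lo=[1, 25, 38] (size 3, max 38) hi=[40, 42] (size 2, min 40) -> median=38
Step 6: insert 21 -> lo=[1, 21, 25] (size 3, max 25) hi=[38, 40, 42] (size 3, min 38) -> median=31.5
Step 7: insert 12 -> lo=[1, 12, 21, 25] (size 4, max 25) hi=[38, 40, 42] (size 3, min 38) -> median=25
Step 8: insert 11 -> lo=[1, 11, 12, 21] (size 4, max 21) hi=[25, 38, 40, 42] (size 4, min 25) -> median=23
Step 9: insert 35 -> lo=[1, 11, 12, 21, 25] (size 5, max 25) hi=[35, 38, 40, 42] (size 4, min 35) -> median=25
Step 10: insert 42 -> lo=[1, 11, 12, 21, 25] (size 5, max 25) hi=[35, 38, 40, 42, 42] (size 5, min 35) -> median=30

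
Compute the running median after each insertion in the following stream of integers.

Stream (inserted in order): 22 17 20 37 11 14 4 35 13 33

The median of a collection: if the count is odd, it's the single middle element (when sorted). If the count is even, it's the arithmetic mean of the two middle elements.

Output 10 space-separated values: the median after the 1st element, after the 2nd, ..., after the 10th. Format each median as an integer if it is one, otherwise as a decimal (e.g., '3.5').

Answer: 22 19.5 20 21 20 18.5 17 18.5 17 18.5

Derivation:
Step 1: insert 22 -> lo=[22] (size 1, max 22) hi=[] (size 0) -> median=22
Step 2: insert 17 -> lo=[17] (size 1, max 17) hi=[22] (size 1, min 22) -> median=19.5
Step 3: insert 20 -> lo=[17, 20] (size 2, max 20) hi=[22] (size 1, min 22) -> median=20
Step 4: insert 37 -> lo=[17, 20] (size 2, max 20) hi=[22, 37] (size 2, min 22) -> median=21
Step 5: insert 11 -> lo=[11, 17, 20] (size 3, max 20) hi=[22, 37] (size 2, min 22) -> median=20
Step 6: insert 14 -> lo=[11, 14, 17] (size 3, max 17) hi=[20, 22, 37] (size 3, min 20) -> median=18.5
Step 7: insert 4 -> lo=[4, 11, 14, 17] (size 4, max 17) hi=[20, 22, 37] (size 3, min 20) -> median=17
Step 8: insert 35 -> lo=[4, 11, 14, 17] (size 4, max 17) hi=[20, 22, 35, 37] (size 4, min 20) -> median=18.5
Step 9: insert 13 -> lo=[4, 11, 13, 14, 17] (size 5, max 17) hi=[20, 22, 35, 37] (size 4, min 20) -> median=17
Step 10: insert 33 -> lo=[4, 11, 13, 14, 17] (size 5, max 17) hi=[20, 22, 33, 35, 37] (size 5, min 20) -> median=18.5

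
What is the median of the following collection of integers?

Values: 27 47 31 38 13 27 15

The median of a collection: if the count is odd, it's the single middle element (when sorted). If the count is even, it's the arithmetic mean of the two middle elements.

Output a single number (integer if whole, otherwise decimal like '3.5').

Step 1: insert 27 -> lo=[27] (size 1, max 27) hi=[] (size 0) -> median=27
Step 2: insert 47 -> lo=[27] (size 1, max 27) hi=[47] (size 1, min 47) -> median=37
Step 3: insert 31 -> lo=[27, 31] (size 2, max 31) hi=[47] (size 1, min 47) -> median=31
Step 4: insert 38 -> lo=[27, 31] (size 2, max 31) hi=[38, 47] (size 2, min 38) -> median=34.5
Step 5: insert 13 -> lo=[13, 27, 31] (size 3, max 31) hi=[38, 47] (size 2, min 38) -> median=31
Step 6: insert 27 -> lo=[13, 27, 27] (size 3, max 27) hi=[31, 38, 47] (size 3, min 31) -> median=29
Step 7: insert 15 -> lo=[13, 15, 27, 27] (size 4, max 27) hi=[31, 38, 47] (size 3, min 31) -> median=27

Answer: 27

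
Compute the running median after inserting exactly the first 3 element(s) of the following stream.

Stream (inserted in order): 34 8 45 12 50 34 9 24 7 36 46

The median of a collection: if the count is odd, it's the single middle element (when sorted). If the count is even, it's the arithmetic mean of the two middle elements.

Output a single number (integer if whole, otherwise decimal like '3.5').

Answer: 34

Derivation:
Step 1: insert 34 -> lo=[34] (size 1, max 34) hi=[] (size 0) -> median=34
Step 2: insert 8 -> lo=[8] (size 1, max 8) hi=[34] (size 1, min 34) -> median=21
Step 3: insert 45 -> lo=[8, 34] (size 2, max 34) hi=[45] (size 1, min 45) -> median=34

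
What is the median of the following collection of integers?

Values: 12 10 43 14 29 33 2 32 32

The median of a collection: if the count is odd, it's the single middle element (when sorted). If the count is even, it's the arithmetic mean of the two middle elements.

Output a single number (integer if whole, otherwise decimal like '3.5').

Step 1: insert 12 -> lo=[12] (size 1, max 12) hi=[] (size 0) -> median=12
Step 2: insert 10 -> lo=[10] (size 1, max 10) hi=[12] (size 1, min 12) -> median=11
Step 3: insert 43 -> lo=[10, 12] (size 2, max 12) hi=[43] (size 1, min 43) -> median=12
Step 4: insert 14 -> lo=[10, 12] (size 2, max 12) hi=[14, 43] (size 2, min 14) -> median=13
Step 5: insert 29 -> lo=[10, 12, 14] (size 3, max 14) hi=[29, 43] (size 2, min 29) -> median=14
Step 6: insert 33 -> lo=[10, 12, 14] (size 3, max 14) hi=[29, 33, 43] (size 3, min 29) -> median=21.5
Step 7: insert 2 -> lo=[2, 10, 12, 14] (size 4, max 14) hi=[29, 33, 43] (size 3, min 29) -> median=14
Step 8: insert 32 -> lo=[2, 10, 12, 14] (size 4, max 14) hi=[29, 32, 33, 43] (size 4, min 29) -> median=21.5
Step 9: insert 32 -> lo=[2, 10, 12, 14, 29] (size 5, max 29) hi=[32, 32, 33, 43] (size 4, min 32) -> median=29

Answer: 29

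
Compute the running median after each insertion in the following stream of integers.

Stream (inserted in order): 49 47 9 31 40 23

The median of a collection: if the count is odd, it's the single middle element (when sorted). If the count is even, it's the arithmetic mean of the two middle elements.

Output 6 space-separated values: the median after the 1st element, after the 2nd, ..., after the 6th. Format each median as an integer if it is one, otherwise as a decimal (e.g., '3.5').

Step 1: insert 49 -> lo=[49] (size 1, max 49) hi=[] (size 0) -> median=49
Step 2: insert 47 -> lo=[47] (size 1, max 47) hi=[49] (size 1, min 49) -> median=48
Step 3: insert 9 -> lo=[9, 47] (size 2, max 47) hi=[49] (size 1, min 49) -> median=47
Step 4: insert 31 -> lo=[9, 31] (size 2, max 31) hi=[47, 49] (size 2, min 47) -> median=39
Step 5: insert 40 -> lo=[9, 31, 40] (size 3, max 40) hi=[47, 49] (size 2, min 47) -> median=40
Step 6: insert 23 -> lo=[9, 23, 31] (size 3, max 31) hi=[40, 47, 49] (size 3, min 40) -> median=35.5

Answer: 49 48 47 39 40 35.5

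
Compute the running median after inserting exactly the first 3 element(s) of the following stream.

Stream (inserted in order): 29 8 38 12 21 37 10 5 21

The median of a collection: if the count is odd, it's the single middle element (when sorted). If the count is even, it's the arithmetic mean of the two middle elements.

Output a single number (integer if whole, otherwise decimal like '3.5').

Answer: 29

Derivation:
Step 1: insert 29 -> lo=[29] (size 1, max 29) hi=[] (size 0) -> median=29
Step 2: insert 8 -> lo=[8] (size 1, max 8) hi=[29] (size 1, min 29) -> median=18.5
Step 3: insert 38 -> lo=[8, 29] (size 2, max 29) hi=[38] (size 1, min 38) -> median=29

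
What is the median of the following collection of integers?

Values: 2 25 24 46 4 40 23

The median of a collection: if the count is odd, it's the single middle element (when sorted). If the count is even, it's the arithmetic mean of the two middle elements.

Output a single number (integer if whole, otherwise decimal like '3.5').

Step 1: insert 2 -> lo=[2] (size 1, max 2) hi=[] (size 0) -> median=2
Step 2: insert 25 -> lo=[2] (size 1, max 2) hi=[25] (size 1, min 25) -> median=13.5
Step 3: insert 24 -> lo=[2, 24] (size 2, max 24) hi=[25] (size 1, min 25) -> median=24
Step 4: insert 46 -> lo=[2, 24] (size 2, max 24) hi=[25, 46] (size 2, min 25) -> median=24.5
Step 5: insert 4 -> lo=[2, 4, 24] (size 3, max 24) hi=[25, 46] (size 2, min 25) -> median=24
Step 6: insert 40 -> lo=[2, 4, 24] (size 3, max 24) hi=[25, 40, 46] (size 3, min 25) -> median=24.5
Step 7: insert 23 -> lo=[2, 4, 23, 24] (size 4, max 24) hi=[25, 40, 46] (size 3, min 25) -> median=24

Answer: 24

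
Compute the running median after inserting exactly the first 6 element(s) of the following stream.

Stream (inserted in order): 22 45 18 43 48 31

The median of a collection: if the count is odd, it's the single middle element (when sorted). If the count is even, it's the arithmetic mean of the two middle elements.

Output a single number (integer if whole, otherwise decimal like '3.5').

Answer: 37

Derivation:
Step 1: insert 22 -> lo=[22] (size 1, max 22) hi=[] (size 0) -> median=22
Step 2: insert 45 -> lo=[22] (size 1, max 22) hi=[45] (size 1, min 45) -> median=33.5
Step 3: insert 18 -> lo=[18, 22] (size 2, max 22) hi=[45] (size 1, min 45) -> median=22
Step 4: insert 43 -> lo=[18, 22] (size 2, max 22) hi=[43, 45] (size 2, min 43) -> median=32.5
Step 5: insert 48 -> lo=[18, 22, 43] (size 3, max 43) hi=[45, 48] (size 2, min 45) -> median=43
Step 6: insert 31 -> lo=[18, 22, 31] (size 3, max 31) hi=[43, 45, 48] (size 3, min 43) -> median=37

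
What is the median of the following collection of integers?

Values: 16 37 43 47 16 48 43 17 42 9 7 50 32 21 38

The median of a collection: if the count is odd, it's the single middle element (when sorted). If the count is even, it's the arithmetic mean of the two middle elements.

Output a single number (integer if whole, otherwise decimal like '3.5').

Step 1: insert 16 -> lo=[16] (size 1, max 16) hi=[] (size 0) -> median=16
Step 2: insert 37 -> lo=[16] (size 1, max 16) hi=[37] (size 1, min 37) -> median=26.5
Step 3: insert 43 -> lo=[16, 37] (size 2, max 37) hi=[43] (size 1, min 43) -> median=37
Step 4: insert 47 -> lo=[16, 37] (size 2, max 37) hi=[43, 47] (size 2, min 43) -> median=40
Step 5: insert 16 -> lo=[16, 16, 37] (size 3, max 37) hi=[43, 47] (size 2, min 43) -> median=37
Step 6: insert 48 -> lo=[16, 16, 37] (size 3, max 37) hi=[43, 47, 48] (size 3, min 43) -> median=40
Step 7: insert 43 -> lo=[16, 16, 37, 43] (size 4, max 43) hi=[43, 47, 48] (size 3, min 43) -> median=43
Step 8: insert 17 -> lo=[16, 16, 17, 37] (size 4, max 37) hi=[43, 43, 47, 48] (size 4, min 43) -> median=40
Step 9: insert 42 -> lo=[16, 16, 17, 37, 42] (size 5, max 42) hi=[43, 43, 47, 48] (size 4, min 43) -> median=42
Step 10: insert 9 -> lo=[9, 16, 16, 17, 37] (size 5, max 37) hi=[42, 43, 43, 47, 48] (size 5, min 42) -> median=39.5
Step 11: insert 7 -> lo=[7, 9, 16, 16, 17, 37] (size 6, max 37) hi=[42, 43, 43, 47, 48] (size 5, min 42) -> median=37
Step 12: insert 50 -> lo=[7, 9, 16, 16, 17, 37] (size 6, max 37) hi=[42, 43, 43, 47, 48, 50] (size 6, min 42) -> median=39.5
Step 13: insert 32 -> lo=[7, 9, 16, 16, 17, 32, 37] (size 7, max 37) hi=[42, 43, 43, 47, 48, 50] (size 6, min 42) -> median=37
Step 14: insert 21 -> lo=[7, 9, 16, 16, 17, 21, 32] (size 7, max 32) hi=[37, 42, 43, 43, 47, 48, 50] (size 7, min 37) -> median=34.5
Step 15: insert 38 -> lo=[7, 9, 16, 16, 17, 21, 32, 37] (size 8, max 37) hi=[38, 42, 43, 43, 47, 48, 50] (size 7, min 38) -> median=37

Answer: 37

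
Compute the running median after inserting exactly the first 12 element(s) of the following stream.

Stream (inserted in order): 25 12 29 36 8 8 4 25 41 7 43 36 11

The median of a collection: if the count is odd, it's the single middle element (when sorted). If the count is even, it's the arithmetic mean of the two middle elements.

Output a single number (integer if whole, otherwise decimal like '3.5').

Answer: 25

Derivation:
Step 1: insert 25 -> lo=[25] (size 1, max 25) hi=[] (size 0) -> median=25
Step 2: insert 12 -> lo=[12] (size 1, max 12) hi=[25] (size 1, min 25) -> median=18.5
Step 3: insert 29 -> lo=[12, 25] (size 2, max 25) hi=[29] (size 1, min 29) -> median=25
Step 4: insert 36 -> lo=[12, 25] (size 2, max 25) hi=[29, 36] (size 2, min 29) -> median=27
Step 5: insert 8 -> lo=[8, 12, 25] (size 3, max 25) hi=[29, 36] (size 2, min 29) -> median=25
Step 6: insert 8 -> lo=[8, 8, 12] (size 3, max 12) hi=[25, 29, 36] (size 3, min 25) -> median=18.5
Step 7: insert 4 -> lo=[4, 8, 8, 12] (size 4, max 12) hi=[25, 29, 36] (size 3, min 25) -> median=12
Step 8: insert 25 -> lo=[4, 8, 8, 12] (size 4, max 12) hi=[25, 25, 29, 36] (size 4, min 25) -> median=18.5
Step 9: insert 41 -> lo=[4, 8, 8, 12, 25] (size 5, max 25) hi=[25, 29, 36, 41] (size 4, min 25) -> median=25
Step 10: insert 7 -> lo=[4, 7, 8, 8, 12] (size 5, max 12) hi=[25, 25, 29, 36, 41] (size 5, min 25) -> median=18.5
Step 11: insert 43 -> lo=[4, 7, 8, 8, 12, 25] (size 6, max 25) hi=[25, 29, 36, 41, 43] (size 5, min 25) -> median=25
Step 12: insert 36 -> lo=[4, 7, 8, 8, 12, 25] (size 6, max 25) hi=[25, 29, 36, 36, 41, 43] (size 6, min 25) -> median=25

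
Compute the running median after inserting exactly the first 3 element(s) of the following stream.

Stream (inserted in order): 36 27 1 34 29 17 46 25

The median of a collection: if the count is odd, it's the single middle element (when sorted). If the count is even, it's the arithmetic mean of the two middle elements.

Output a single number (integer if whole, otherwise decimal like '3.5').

Answer: 27

Derivation:
Step 1: insert 36 -> lo=[36] (size 1, max 36) hi=[] (size 0) -> median=36
Step 2: insert 27 -> lo=[27] (size 1, max 27) hi=[36] (size 1, min 36) -> median=31.5
Step 3: insert 1 -> lo=[1, 27] (size 2, max 27) hi=[36] (size 1, min 36) -> median=27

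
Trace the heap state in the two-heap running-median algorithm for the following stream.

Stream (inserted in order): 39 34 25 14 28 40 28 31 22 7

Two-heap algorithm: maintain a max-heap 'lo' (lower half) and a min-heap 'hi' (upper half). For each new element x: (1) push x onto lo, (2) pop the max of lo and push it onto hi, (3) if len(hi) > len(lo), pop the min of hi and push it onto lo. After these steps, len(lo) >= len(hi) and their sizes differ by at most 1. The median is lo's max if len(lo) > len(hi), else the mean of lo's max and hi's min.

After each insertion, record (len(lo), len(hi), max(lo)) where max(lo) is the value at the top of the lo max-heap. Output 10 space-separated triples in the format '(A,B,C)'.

Step 1: insert 39 -> lo=[39] hi=[] -> (len(lo)=1, len(hi)=0, max(lo)=39)
Step 2: insert 34 -> lo=[34] hi=[39] -> (len(lo)=1, len(hi)=1, max(lo)=34)
Step 3: insert 25 -> lo=[25, 34] hi=[39] -> (len(lo)=2, len(hi)=1, max(lo)=34)
Step 4: insert 14 -> lo=[14, 25] hi=[34, 39] -> (len(lo)=2, len(hi)=2, max(lo)=25)
Step 5: insert 28 -> lo=[14, 25, 28] hi=[34, 39] -> (len(lo)=3, len(hi)=2, max(lo)=28)
Step 6: insert 40 -> lo=[14, 25, 28] hi=[34, 39, 40] -> (len(lo)=3, len(hi)=3, max(lo)=28)
Step 7: insert 28 -> lo=[14, 25, 28, 28] hi=[34, 39, 40] -> (len(lo)=4, len(hi)=3, max(lo)=28)
Step 8: insert 31 -> lo=[14, 25, 28, 28] hi=[31, 34, 39, 40] -> (len(lo)=4, len(hi)=4, max(lo)=28)
Step 9: insert 22 -> lo=[14, 22, 25, 28, 28] hi=[31, 34, 39, 40] -> (len(lo)=5, len(hi)=4, max(lo)=28)
Step 10: insert 7 -> lo=[7, 14, 22, 25, 28] hi=[28, 31, 34, 39, 40] -> (len(lo)=5, len(hi)=5, max(lo)=28)

Answer: (1,0,39) (1,1,34) (2,1,34) (2,2,25) (3,2,28) (3,3,28) (4,3,28) (4,4,28) (5,4,28) (5,5,28)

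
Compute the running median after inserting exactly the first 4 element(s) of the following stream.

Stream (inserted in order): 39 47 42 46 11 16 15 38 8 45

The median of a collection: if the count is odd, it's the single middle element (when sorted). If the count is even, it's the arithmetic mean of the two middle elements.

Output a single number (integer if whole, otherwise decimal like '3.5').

Step 1: insert 39 -> lo=[39] (size 1, max 39) hi=[] (size 0) -> median=39
Step 2: insert 47 -> lo=[39] (size 1, max 39) hi=[47] (size 1, min 47) -> median=43
Step 3: insert 42 -> lo=[39, 42] (size 2, max 42) hi=[47] (size 1, min 47) -> median=42
Step 4: insert 46 -> lo=[39, 42] (size 2, max 42) hi=[46, 47] (size 2, min 46) -> median=44

Answer: 44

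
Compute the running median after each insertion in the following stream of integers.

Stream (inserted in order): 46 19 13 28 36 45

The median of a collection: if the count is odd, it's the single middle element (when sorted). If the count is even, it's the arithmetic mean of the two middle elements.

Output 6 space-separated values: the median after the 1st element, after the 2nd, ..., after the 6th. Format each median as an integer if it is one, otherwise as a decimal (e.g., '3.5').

Step 1: insert 46 -> lo=[46] (size 1, max 46) hi=[] (size 0) -> median=46
Step 2: insert 19 -> lo=[19] (size 1, max 19) hi=[46] (size 1, min 46) -> median=32.5
Step 3: insert 13 -> lo=[13, 19] (size 2, max 19) hi=[46] (size 1, min 46) -> median=19
Step 4: insert 28 -> lo=[13, 19] (size 2, max 19) hi=[28, 46] (size 2, min 28) -> median=23.5
Step 5: insert 36 -> lo=[13, 19, 28] (size 3, max 28) hi=[36, 46] (size 2, min 36) -> median=28
Step 6: insert 45 -> lo=[13, 19, 28] (size 3, max 28) hi=[36, 45, 46] (size 3, min 36) -> median=32

Answer: 46 32.5 19 23.5 28 32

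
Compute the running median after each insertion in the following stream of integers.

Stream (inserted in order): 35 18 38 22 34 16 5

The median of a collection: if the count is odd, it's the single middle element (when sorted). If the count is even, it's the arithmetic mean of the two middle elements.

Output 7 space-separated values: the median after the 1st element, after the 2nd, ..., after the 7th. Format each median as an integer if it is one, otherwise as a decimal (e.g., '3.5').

Answer: 35 26.5 35 28.5 34 28 22

Derivation:
Step 1: insert 35 -> lo=[35] (size 1, max 35) hi=[] (size 0) -> median=35
Step 2: insert 18 -> lo=[18] (size 1, max 18) hi=[35] (size 1, min 35) -> median=26.5
Step 3: insert 38 -> lo=[18, 35] (size 2, max 35) hi=[38] (size 1, min 38) -> median=35
Step 4: insert 22 -> lo=[18, 22] (size 2, max 22) hi=[35, 38] (size 2, min 35) -> median=28.5
Step 5: insert 34 -> lo=[18, 22, 34] (size 3, max 34) hi=[35, 38] (size 2, min 35) -> median=34
Step 6: insert 16 -> lo=[16, 18, 22] (size 3, max 22) hi=[34, 35, 38] (size 3, min 34) -> median=28
Step 7: insert 5 -> lo=[5, 16, 18, 22] (size 4, max 22) hi=[34, 35, 38] (size 3, min 34) -> median=22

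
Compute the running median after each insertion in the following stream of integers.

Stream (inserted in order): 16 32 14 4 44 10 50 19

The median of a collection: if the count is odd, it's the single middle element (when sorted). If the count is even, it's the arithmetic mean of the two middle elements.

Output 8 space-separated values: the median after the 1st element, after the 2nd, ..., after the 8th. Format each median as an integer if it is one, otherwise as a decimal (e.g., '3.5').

Answer: 16 24 16 15 16 15 16 17.5

Derivation:
Step 1: insert 16 -> lo=[16] (size 1, max 16) hi=[] (size 0) -> median=16
Step 2: insert 32 -> lo=[16] (size 1, max 16) hi=[32] (size 1, min 32) -> median=24
Step 3: insert 14 -> lo=[14, 16] (size 2, max 16) hi=[32] (size 1, min 32) -> median=16
Step 4: insert 4 -> lo=[4, 14] (size 2, max 14) hi=[16, 32] (size 2, min 16) -> median=15
Step 5: insert 44 -> lo=[4, 14, 16] (size 3, max 16) hi=[32, 44] (size 2, min 32) -> median=16
Step 6: insert 10 -> lo=[4, 10, 14] (size 3, max 14) hi=[16, 32, 44] (size 3, min 16) -> median=15
Step 7: insert 50 -> lo=[4, 10, 14, 16] (size 4, max 16) hi=[32, 44, 50] (size 3, min 32) -> median=16
Step 8: insert 19 -> lo=[4, 10, 14, 16] (size 4, max 16) hi=[19, 32, 44, 50] (size 4, min 19) -> median=17.5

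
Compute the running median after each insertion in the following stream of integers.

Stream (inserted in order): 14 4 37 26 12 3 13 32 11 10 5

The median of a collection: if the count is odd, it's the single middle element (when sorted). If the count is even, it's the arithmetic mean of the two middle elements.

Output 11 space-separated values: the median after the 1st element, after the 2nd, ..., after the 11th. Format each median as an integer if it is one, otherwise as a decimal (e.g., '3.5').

Step 1: insert 14 -> lo=[14] (size 1, max 14) hi=[] (size 0) -> median=14
Step 2: insert 4 -> lo=[4] (size 1, max 4) hi=[14] (size 1, min 14) -> median=9
Step 3: insert 37 -> lo=[4, 14] (size 2, max 14) hi=[37] (size 1, min 37) -> median=14
Step 4: insert 26 -> lo=[4, 14] (size 2, max 14) hi=[26, 37] (size 2, min 26) -> median=20
Step 5: insert 12 -> lo=[4, 12, 14] (size 3, max 14) hi=[26, 37] (size 2, min 26) -> median=14
Step 6: insert 3 -> lo=[3, 4, 12] (size 3, max 12) hi=[14, 26, 37] (size 3, min 14) -> median=13
Step 7: insert 13 -> lo=[3, 4, 12, 13] (size 4, max 13) hi=[14, 26, 37] (size 3, min 14) -> median=13
Step 8: insert 32 -> lo=[3, 4, 12, 13] (size 4, max 13) hi=[14, 26, 32, 37] (size 4, min 14) -> median=13.5
Step 9: insert 11 -> lo=[3, 4, 11, 12, 13] (size 5, max 13) hi=[14, 26, 32, 37] (size 4, min 14) -> median=13
Step 10: insert 10 -> lo=[3, 4, 10, 11, 12] (size 5, max 12) hi=[13, 14, 26, 32, 37] (size 5, min 13) -> median=12.5
Step 11: insert 5 -> lo=[3, 4, 5, 10, 11, 12] (size 6, max 12) hi=[13, 14, 26, 32, 37] (size 5, min 13) -> median=12

Answer: 14 9 14 20 14 13 13 13.5 13 12.5 12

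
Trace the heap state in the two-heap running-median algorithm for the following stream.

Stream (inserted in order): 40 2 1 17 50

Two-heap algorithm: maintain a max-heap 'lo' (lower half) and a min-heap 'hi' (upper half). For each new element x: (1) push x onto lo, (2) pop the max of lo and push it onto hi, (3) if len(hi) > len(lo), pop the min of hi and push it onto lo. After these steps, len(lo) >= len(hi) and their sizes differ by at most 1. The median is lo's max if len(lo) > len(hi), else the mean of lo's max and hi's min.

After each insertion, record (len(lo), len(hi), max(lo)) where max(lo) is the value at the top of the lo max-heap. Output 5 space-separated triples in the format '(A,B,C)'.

Step 1: insert 40 -> lo=[40] hi=[] -> (len(lo)=1, len(hi)=0, max(lo)=40)
Step 2: insert 2 -> lo=[2] hi=[40] -> (len(lo)=1, len(hi)=1, max(lo)=2)
Step 3: insert 1 -> lo=[1, 2] hi=[40] -> (len(lo)=2, len(hi)=1, max(lo)=2)
Step 4: insert 17 -> lo=[1, 2] hi=[17, 40] -> (len(lo)=2, len(hi)=2, max(lo)=2)
Step 5: insert 50 -> lo=[1, 2, 17] hi=[40, 50] -> (len(lo)=3, len(hi)=2, max(lo)=17)

Answer: (1,0,40) (1,1,2) (2,1,2) (2,2,2) (3,2,17)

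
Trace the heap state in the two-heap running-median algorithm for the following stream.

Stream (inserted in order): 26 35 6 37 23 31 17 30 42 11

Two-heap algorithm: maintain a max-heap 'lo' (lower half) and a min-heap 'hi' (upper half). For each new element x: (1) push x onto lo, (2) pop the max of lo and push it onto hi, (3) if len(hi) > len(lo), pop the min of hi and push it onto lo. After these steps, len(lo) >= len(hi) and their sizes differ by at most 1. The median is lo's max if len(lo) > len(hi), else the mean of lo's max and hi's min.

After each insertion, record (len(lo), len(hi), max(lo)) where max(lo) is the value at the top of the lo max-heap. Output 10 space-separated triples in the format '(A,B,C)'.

Step 1: insert 26 -> lo=[26] hi=[] -> (len(lo)=1, len(hi)=0, max(lo)=26)
Step 2: insert 35 -> lo=[26] hi=[35] -> (len(lo)=1, len(hi)=1, max(lo)=26)
Step 3: insert 6 -> lo=[6, 26] hi=[35] -> (len(lo)=2, len(hi)=1, max(lo)=26)
Step 4: insert 37 -> lo=[6, 26] hi=[35, 37] -> (len(lo)=2, len(hi)=2, max(lo)=26)
Step 5: insert 23 -> lo=[6, 23, 26] hi=[35, 37] -> (len(lo)=3, len(hi)=2, max(lo)=26)
Step 6: insert 31 -> lo=[6, 23, 26] hi=[31, 35, 37] -> (len(lo)=3, len(hi)=3, max(lo)=26)
Step 7: insert 17 -> lo=[6, 17, 23, 26] hi=[31, 35, 37] -> (len(lo)=4, len(hi)=3, max(lo)=26)
Step 8: insert 30 -> lo=[6, 17, 23, 26] hi=[30, 31, 35, 37] -> (len(lo)=4, len(hi)=4, max(lo)=26)
Step 9: insert 42 -> lo=[6, 17, 23, 26, 30] hi=[31, 35, 37, 42] -> (len(lo)=5, len(hi)=4, max(lo)=30)
Step 10: insert 11 -> lo=[6, 11, 17, 23, 26] hi=[30, 31, 35, 37, 42] -> (len(lo)=5, len(hi)=5, max(lo)=26)

Answer: (1,0,26) (1,1,26) (2,1,26) (2,2,26) (3,2,26) (3,3,26) (4,3,26) (4,4,26) (5,4,30) (5,5,26)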